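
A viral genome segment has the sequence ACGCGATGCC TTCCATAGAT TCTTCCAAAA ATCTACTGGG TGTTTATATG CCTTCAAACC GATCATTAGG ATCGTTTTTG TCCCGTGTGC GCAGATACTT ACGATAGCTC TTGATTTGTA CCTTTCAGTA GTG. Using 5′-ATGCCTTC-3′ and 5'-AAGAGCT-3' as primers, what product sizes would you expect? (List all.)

The forward primer ATGCCTTC matches the top strand at positions 6–13, 48–55.
The reverse primer's reverse complement is AGCTCTT, matching at positions 106–112.
Each forward site pairs with the reverse site to give a product ending at position 112: sizes 107, 65 bp.

107 bp, 65 bp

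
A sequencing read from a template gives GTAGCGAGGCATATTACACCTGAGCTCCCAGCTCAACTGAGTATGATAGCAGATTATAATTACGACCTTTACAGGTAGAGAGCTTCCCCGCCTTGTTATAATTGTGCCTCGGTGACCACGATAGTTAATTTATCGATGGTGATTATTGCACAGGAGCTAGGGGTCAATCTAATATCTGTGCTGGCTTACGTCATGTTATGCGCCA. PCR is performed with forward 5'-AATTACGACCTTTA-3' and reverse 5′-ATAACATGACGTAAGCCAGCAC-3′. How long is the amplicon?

142 bp

Forward primer AATTACGACCTTTA is found on the top strand at positions 58–71.
The reverse primer's reverse complement is GTGCTGGCTTACGTCATGTTAT, which matches the template at positions 178–199.
Product length = (reverse-primer end) − (forward-primer start) + 1 = 199 − 58 + 1 = 142 bp.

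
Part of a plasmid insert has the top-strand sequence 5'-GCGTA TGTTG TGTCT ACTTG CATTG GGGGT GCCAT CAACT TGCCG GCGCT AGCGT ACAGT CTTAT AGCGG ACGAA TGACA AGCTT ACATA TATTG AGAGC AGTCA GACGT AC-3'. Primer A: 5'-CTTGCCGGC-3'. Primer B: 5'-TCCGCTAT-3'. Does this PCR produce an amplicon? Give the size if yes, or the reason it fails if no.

Yes — a 33 bp product.

Primer A (CTTGCCGGC) matches the top strand at positions 39–47; it acts as a forward primer.
Primer B's reverse complement is ATAGCGGA, matching the top strand at positions 64–71; it acts as a reverse primer.
The 3' ends face each other across positions 39–71, giving a 33 bp product.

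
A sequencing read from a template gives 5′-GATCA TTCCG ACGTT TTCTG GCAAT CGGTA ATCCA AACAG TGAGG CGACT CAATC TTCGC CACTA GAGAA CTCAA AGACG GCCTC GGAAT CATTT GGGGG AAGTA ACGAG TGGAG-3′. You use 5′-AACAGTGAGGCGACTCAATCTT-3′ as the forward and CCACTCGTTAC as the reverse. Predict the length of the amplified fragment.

Scanning the template, AACAGTGAGGCGACTCAATCTT occurs at positions 36–57; this primer anneals to the bottom strand there with its 3' end pointing downstream.
Taking the reverse complement of CCACTCGTTAC gives GTAACGAGTGG, found at positions 103–113 on the template; the primer anneals here to the top strand with its 3' end pointing upstream.
Product length = (reverse-primer end) − (forward-primer start) + 1 = 113 − 36 + 1 = 78 bp.

78 bp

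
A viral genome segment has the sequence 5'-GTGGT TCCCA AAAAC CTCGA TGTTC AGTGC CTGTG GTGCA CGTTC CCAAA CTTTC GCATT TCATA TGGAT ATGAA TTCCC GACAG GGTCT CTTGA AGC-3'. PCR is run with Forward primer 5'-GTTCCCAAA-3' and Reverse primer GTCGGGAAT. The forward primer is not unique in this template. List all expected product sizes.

80 bp, 42 bp

The forward primer GTTCCCAAA matches the top strand at positions 4–12, 42–50.
The reverse primer's reverse complement is ATTCCCGAC, matching at positions 75–83.
Each forward site pairs with the reverse site to give a product ending at position 83: sizes 80, 42 bp.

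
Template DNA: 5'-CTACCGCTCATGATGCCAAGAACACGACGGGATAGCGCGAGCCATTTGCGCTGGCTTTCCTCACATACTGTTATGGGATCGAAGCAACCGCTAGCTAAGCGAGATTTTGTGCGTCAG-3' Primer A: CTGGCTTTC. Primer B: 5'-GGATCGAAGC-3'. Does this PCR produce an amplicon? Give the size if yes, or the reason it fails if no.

Primer A (CTGGCTTTC) matches the top strand at positions 51–59 (3' end points downstream).
Primer B (GGATCGAAGC) also matches the top strand directly, at positions 76–85 — its reverse complement GCTTCGATCC is not present.
Both primers anneal to the bottom strand with 3' ends pointing the same way, so neither can prime synthesis back toward the other.

No product — both primers anneal to the same strand and extend in the same direction.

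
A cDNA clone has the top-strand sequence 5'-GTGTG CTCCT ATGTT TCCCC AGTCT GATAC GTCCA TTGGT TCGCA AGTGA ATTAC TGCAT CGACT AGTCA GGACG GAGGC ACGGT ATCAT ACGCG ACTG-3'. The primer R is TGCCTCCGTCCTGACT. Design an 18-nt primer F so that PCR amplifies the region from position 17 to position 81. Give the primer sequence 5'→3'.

The reverse primer's reverse complement AGTCAGGACGGAGGCA matches the template at positions 66–81; the product starts at position 17.
The forward primer is identical to the top strand over positions 17–34: CCCCAGTCTGATACGTCC.

5'-CCCCAGTCTGATACGTCC-3'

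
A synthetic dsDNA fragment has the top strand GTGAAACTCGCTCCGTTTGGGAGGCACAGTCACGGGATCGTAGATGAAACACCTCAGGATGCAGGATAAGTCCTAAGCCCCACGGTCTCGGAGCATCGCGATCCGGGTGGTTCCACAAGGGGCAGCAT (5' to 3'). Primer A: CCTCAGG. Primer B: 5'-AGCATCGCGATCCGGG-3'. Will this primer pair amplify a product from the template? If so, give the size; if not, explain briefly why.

No product — both primers anneal to the same strand and extend in the same direction.

Primer A (CCTCAGG) matches the top strand at positions 52–58 (3' end points downstream).
Primer B (AGCATCGCGATCCGGG) also matches the top strand directly, at positions 92–107 — its reverse complement CCCGGATCGCGATGCT is not present.
Both primers anneal to the bottom strand with 3' ends pointing the same way, so neither can prime synthesis back toward the other.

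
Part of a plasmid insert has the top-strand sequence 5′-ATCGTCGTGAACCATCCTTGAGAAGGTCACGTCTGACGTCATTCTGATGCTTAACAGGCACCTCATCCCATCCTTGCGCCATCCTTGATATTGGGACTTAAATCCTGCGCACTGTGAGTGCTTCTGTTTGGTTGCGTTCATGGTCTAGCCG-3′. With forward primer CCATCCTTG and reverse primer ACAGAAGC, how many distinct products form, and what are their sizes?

Three products: 116 bp, 60 bp, 49 bp

The forward primer CCATCCTTG matches the top strand at positions 12–20, 68–76, 79–87.
The reverse primer's reverse complement is GCTTCTGT, matching at positions 120–127.
Each forward site pairs with the reverse site to give a product ending at position 127: sizes 116, 60, 49 bp.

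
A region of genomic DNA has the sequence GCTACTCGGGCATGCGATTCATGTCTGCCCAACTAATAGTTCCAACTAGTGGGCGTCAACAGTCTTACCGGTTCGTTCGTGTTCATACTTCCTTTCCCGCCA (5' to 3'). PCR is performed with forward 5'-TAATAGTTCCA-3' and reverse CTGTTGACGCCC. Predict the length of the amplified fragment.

29 bp

The forward primer matches the template at positions 34–44.
The reverse primer's reverse complement is GGGCGTCAACAG, which matches the template at positions 51–62.
Product length = (reverse-primer end) − (forward-primer start) + 1 = 62 − 34 + 1 = 29 bp.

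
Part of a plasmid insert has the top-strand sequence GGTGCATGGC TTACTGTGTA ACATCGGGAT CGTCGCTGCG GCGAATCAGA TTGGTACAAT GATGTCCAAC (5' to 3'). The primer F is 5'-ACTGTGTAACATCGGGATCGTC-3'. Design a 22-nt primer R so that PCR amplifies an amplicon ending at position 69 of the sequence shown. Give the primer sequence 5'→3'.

The forward primer binds at positions 13–34; the product's 3' end on the top strand is position 69.
The reverse primer anneals to the top strand over positions 48–69, i.e. to AGATTGGTACAATGATGTCCAA.
Its sequence written 5'→3' is the reverse complement: TTGGACATCATTGTACCAATCT.

5'-TTGGACATCATTGTACCAATCT-3'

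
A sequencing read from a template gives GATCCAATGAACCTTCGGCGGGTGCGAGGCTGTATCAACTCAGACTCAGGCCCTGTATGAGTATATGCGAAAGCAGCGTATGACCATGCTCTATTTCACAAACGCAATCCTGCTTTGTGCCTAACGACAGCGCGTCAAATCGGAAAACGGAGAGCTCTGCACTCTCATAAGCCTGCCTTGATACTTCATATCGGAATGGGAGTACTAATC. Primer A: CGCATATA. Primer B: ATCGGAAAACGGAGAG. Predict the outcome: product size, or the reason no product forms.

No product — the primers' 3' ends point away from each other.

Primer A (CGCATATA) has reverse complement TATATGCG, which matches the top strand at positions 62–69; primer A anneals to the top strand there with its 3' end pointing upstream toward position 62.
Primer B (ATCGGAAAACGGAGAG) matches the top strand directly at positions 139–154; it anneals to the bottom strand with its 3' end pointing downstream toward position 154.
The 3' ends diverge (primer A extends toward position 1, primer B toward position 210), so the primers never converge on a shared product.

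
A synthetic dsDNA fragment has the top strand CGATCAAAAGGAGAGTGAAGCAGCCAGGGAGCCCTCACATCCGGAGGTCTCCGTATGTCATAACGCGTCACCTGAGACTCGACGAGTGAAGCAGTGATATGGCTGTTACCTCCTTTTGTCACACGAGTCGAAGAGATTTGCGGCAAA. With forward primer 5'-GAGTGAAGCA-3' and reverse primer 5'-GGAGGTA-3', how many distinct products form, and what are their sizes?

The forward primer GAGTGAAGCA matches the top strand at positions 13–22, 84–93.
The reverse primer's reverse complement is TACCTCC, matching at positions 107–113.
Each forward site pairs with the reverse site to give a product ending at position 113: sizes 101, 30 bp.

Two products: 101 bp, 30 bp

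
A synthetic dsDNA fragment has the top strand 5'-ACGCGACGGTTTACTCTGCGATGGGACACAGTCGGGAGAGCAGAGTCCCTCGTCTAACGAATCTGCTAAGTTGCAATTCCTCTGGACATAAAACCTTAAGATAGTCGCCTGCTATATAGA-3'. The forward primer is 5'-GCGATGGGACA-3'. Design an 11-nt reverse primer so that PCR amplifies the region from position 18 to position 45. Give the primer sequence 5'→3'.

The product's 3' end on the top strand is position 45.
The reverse primer anneals to the top strand over positions 35–45, i.e. to GGAGAGCAGAG.
Its sequence written 5'→3' is the reverse complement: CTCTGCTCTCC.

5'-CTCTGCTCTCC-3'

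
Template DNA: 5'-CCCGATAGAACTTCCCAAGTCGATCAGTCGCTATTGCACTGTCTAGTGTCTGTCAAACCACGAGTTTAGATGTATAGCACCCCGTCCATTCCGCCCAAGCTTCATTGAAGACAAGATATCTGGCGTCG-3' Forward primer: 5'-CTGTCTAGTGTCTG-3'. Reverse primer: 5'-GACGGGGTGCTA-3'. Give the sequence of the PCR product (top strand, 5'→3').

Forward primer CTGTCTAGTGTCTG is found on the top strand at positions 39–52.
The reverse primer's reverse complement is TAGCACCCCGTC, which matches the template at positions 75–86.
The product is the template from position 39 through 86 (48 bp).

5'-CTGTCTAGTGTCTGTCAAACCACGAGTTTAGATGTATAGCACCCCGTC-3'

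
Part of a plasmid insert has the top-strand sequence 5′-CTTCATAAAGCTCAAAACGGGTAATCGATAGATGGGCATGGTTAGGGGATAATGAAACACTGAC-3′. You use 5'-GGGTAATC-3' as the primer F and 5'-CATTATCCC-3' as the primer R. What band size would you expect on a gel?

36 bp

The forward primer matches the template at positions 19–26.
Reverse complement of the reverse primer: GGGATAATG. This occurs on the top strand at positions 46–54.
The product runs from position 19 to position 54, so its length is 54 − 19 + 1 = 36 bp.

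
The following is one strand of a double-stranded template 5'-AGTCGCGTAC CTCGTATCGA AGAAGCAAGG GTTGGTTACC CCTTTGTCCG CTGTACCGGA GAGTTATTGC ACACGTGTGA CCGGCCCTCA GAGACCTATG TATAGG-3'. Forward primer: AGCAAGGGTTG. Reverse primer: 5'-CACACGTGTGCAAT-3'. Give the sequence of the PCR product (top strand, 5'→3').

Forward primer AGCAAGGGTTG is found on the top strand at positions 24–34.
Taking the reverse complement of CACACGTGTGCAAT gives ATTGCACACGTGTG, found at positions 66–79 on the template; the primer anneals here to the top strand with its 3' end pointing upstream.
The product is the template from position 24 through 79 (56 bp).

5'-AGCAAGGGTTGGTTACCCCTTTGTCCGCTGTACCGGAGAGTTATTGCACACGTGTG-3'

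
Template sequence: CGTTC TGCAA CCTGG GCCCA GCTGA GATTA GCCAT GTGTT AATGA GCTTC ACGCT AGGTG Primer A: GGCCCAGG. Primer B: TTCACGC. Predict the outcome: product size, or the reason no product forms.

No product — the primers' 3' ends point away from each other.

Primer A (GGCCCAGG) has reverse complement CCTGGGCC, which matches the top strand at positions 11–18; primer A anneals to the top strand there with its 3' end pointing upstream toward position 11.
Primer B (TTCACGC) matches the top strand directly at positions 48–54; it anneals to the bottom strand with its 3' end pointing downstream toward position 54.
The 3' ends diverge (primer A extends toward position 1, primer B toward position 60), so the primers never converge on a shared product.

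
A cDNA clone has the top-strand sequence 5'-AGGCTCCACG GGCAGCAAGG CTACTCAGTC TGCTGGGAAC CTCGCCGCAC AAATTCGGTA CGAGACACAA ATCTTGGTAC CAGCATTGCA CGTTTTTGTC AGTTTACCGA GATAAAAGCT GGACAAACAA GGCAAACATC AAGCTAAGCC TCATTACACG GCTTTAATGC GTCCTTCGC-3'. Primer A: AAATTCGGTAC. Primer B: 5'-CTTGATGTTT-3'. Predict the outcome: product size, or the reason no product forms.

Primer A (AAATTCGGTAC) matches the top strand at positions 51–61; it acts as a forward primer.
Primer B's reverse complement is AAACATCAAG, matching the top strand at positions 134–143; it acts as a reverse primer.
The 3' ends face each other across positions 51–143, giving a 93 bp product.

Yes — a 93 bp product.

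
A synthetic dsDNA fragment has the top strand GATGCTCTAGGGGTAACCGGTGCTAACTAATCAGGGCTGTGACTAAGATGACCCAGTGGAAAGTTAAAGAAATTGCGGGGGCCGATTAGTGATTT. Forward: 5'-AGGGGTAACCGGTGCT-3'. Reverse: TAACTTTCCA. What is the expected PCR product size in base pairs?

58 bp

Scanning the template, AGGGGTAACCGGTGCT occurs at positions 9–24; this primer anneals to the bottom strand there with its 3' end pointing downstream.
Taking the reverse complement of TAACTTTCCA gives TGGAAAGTTA, found at positions 57–66 on the template; the primer anneals here to the top strand with its 3' end pointing upstream.
Amplicon spans positions 9–66: 58 bp.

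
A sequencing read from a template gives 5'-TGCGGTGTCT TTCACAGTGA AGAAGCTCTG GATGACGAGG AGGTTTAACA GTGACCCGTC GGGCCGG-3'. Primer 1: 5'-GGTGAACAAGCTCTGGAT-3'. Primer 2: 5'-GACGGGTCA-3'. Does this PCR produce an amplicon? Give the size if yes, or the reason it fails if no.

Primer 1 (GGTGAACAAGCTCTGGAT) does not match the top strand, and its reverse complement ATCCAGAGCTTGTTCACC does not match either.
With no annealing site for primer 1, no amplification occurs.

No product — primer 1 has no binding site in the template.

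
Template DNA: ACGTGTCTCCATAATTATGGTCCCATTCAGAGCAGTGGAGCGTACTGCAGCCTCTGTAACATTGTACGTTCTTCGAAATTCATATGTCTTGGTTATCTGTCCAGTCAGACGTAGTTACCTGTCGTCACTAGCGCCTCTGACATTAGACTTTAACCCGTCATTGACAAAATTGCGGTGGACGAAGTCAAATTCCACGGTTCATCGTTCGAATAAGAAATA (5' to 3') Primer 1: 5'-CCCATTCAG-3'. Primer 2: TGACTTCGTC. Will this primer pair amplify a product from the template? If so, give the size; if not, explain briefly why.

Primer 1 (CCCATTCAG) matches the top strand at positions 22–30; it acts as a forward primer.
Primer 2's reverse complement is GACGAAGTCA, matching the top strand at positions 178–187; it acts as a reverse primer.
The 3' ends face each other across positions 22–187, giving a 166 bp product.

Yes — a 166 bp product.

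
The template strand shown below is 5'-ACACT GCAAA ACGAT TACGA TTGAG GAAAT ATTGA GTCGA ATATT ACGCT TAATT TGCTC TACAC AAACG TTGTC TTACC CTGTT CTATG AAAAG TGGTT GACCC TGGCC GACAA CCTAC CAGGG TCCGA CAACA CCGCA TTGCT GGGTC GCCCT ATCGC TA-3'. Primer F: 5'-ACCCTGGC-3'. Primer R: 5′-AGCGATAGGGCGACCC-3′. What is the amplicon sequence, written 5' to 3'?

5'-ACCCTGGCCGACAACCTACCAGGGTCCGACAACACCGCATTGCTGGGTCGCCCTATCGCT-3'

Forward primer ACCCTGGC is found on the top strand at positions 102–109.
Taking the reverse complement of AGCGATAGGGCGACCC gives GGGTCGCCCTATCGCT, found at positions 146–161 on the template; the primer anneals here to the top strand with its 3' end pointing upstream.
The product is the template from position 102 through 161 (60 bp).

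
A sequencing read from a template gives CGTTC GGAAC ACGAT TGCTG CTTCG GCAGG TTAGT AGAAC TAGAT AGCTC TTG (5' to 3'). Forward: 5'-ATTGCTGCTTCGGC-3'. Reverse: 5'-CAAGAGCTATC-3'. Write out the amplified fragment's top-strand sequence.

5'-ATTGCTGCTTCGGCAGGTTAGTAGAACTAGATAGCTCTTG-3'

The forward primer matches the template at positions 14–27.
Reverse complement of the reverse primer: GATAGCTCTTG. This occurs on the top strand at positions 43–53.
The product is the template from position 14 through 53 (40 bp).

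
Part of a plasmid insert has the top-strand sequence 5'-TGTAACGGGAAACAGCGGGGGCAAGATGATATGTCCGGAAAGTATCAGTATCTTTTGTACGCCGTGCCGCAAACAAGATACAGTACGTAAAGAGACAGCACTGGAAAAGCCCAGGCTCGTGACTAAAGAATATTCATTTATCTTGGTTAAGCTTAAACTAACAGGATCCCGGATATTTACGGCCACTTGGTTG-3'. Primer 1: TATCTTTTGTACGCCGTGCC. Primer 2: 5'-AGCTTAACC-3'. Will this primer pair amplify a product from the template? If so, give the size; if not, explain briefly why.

Primer 1 (TATCTTTTGTACGCCGTGCC) matches the top strand at positions 49–68; it acts as a forward primer.
Primer 2's reverse complement is GGTTAAGCT, matching the top strand at positions 145–153; it acts as a reverse primer.
The 3' ends face each other across positions 49–153, giving a 105 bp product.

Yes — a 105 bp product.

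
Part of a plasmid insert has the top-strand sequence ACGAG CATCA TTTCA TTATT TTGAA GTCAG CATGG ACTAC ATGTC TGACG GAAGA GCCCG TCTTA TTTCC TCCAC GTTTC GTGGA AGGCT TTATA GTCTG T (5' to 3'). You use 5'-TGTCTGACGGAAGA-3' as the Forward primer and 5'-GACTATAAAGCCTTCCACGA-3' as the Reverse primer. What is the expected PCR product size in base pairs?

57 bp

The forward primer matches the template at positions 42–55.
Taking the reverse complement of GACTATAAAGCCTTCCACGA gives TCGTGGAAGGCTTTATAGTC, found at positions 79–98 on the template; the primer anneals here to the top strand with its 3' end pointing upstream.
The product runs from position 42 to position 98, so its length is 98 − 42 + 1 = 57 bp.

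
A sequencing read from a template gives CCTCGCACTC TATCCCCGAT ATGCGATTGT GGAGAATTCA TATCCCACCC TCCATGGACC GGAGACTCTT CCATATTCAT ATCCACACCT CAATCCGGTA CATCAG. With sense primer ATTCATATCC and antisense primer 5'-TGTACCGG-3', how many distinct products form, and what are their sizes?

Two products: 67 bp, 28 bp

The forward primer ATTCATATCC matches the top strand at positions 36–45, 75–84.
The reverse primer's reverse complement is CCGGTACA, matching at positions 95–102.
Each forward site pairs with the reverse site to give a product ending at position 102: sizes 67, 28 bp.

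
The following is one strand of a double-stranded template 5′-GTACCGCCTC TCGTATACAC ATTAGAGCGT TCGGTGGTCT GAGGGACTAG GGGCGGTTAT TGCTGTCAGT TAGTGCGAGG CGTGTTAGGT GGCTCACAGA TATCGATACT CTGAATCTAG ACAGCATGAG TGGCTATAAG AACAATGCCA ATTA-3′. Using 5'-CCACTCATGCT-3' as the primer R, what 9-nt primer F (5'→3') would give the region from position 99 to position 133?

5'-GATATCGAT-3'

The reverse primer's reverse complement AGCATGAGTGG matches the template at positions 123–133; the product starts at position 99.
The forward primer is identical to the top strand over positions 99–107: GATATCGAT.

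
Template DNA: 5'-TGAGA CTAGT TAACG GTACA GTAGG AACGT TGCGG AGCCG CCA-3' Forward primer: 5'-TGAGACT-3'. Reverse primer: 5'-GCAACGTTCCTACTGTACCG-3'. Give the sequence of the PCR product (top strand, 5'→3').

5'-TGAGACTAGTTAACGGTACAGTAGGAACGTTGC-3'

The forward primer matches the template at positions 1–7.
Reverse complement of the reverse primer: CGGTACAGTAGGAACGTTGC. This occurs on the top strand at positions 14–33.
The product is the template from position 1 through 33 (33 bp).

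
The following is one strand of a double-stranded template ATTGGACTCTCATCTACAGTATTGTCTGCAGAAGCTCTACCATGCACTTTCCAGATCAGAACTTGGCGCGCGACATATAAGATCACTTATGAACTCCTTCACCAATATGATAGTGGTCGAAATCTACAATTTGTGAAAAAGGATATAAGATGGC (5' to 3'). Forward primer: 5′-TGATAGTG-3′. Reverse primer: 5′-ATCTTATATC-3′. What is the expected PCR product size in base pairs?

44 bp

Forward primer TGATAGTG is found on the top strand at positions 108–115.
Reverse complement of the reverse primer: GATATAAGAT. This occurs on the top strand at positions 142–151.
Product length = (reverse-primer end) − (forward-primer start) + 1 = 151 − 108 + 1 = 44 bp.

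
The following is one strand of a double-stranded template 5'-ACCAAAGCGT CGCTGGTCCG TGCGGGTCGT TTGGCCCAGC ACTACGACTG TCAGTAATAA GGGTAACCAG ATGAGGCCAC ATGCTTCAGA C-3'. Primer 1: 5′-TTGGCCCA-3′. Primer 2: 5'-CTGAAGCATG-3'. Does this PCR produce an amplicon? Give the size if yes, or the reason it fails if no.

Primer 1 (TTGGCCCA) matches the top strand at positions 31–38; it acts as a forward primer.
Primer 2's reverse complement is CATGCTTCAG, matching the top strand at positions 80–89; it acts as a reverse primer.
The 3' ends face each other across positions 31–89, giving a 59 bp product.

Yes — a 59 bp product.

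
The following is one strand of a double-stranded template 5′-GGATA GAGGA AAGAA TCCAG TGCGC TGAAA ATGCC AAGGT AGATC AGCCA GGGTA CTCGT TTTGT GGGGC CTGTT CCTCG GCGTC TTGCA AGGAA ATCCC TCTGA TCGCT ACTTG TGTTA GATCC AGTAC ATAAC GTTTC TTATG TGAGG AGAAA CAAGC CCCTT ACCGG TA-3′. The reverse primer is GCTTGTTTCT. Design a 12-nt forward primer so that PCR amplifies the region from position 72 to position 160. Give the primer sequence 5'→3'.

5'-TGTTCCTCGGCG-3'

The reverse primer's reverse complement AGAAACAAGC matches the template at positions 151–160; the product starts at position 72.
The forward primer is identical to the top strand over positions 72–83: TGTTCCTCGGCG.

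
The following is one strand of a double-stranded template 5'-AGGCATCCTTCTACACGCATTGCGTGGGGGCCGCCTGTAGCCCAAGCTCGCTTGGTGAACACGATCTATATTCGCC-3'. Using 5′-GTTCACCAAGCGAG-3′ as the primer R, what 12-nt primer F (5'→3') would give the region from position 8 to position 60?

5'-CTTCTACACGCA-3'

The reverse primer's reverse complement CTCGCTTGGTGAAC matches the template at positions 47–60; the product starts at position 8.
The forward primer is identical to the top strand over positions 8–19: CTTCTACACGCA.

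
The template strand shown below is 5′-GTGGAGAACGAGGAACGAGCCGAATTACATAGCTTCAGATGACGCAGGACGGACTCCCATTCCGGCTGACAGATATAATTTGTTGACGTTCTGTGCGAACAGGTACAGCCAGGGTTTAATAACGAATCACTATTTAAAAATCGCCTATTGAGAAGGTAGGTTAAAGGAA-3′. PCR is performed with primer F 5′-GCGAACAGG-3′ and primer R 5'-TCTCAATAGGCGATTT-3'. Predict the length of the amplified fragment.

59 bp

The forward primer matches the template at positions 95–103.
Taking the reverse complement of TCTCAATAGGCGATTT gives AAATCGCCTATTGAGA, found at positions 138–153 on the template; the primer anneals here to the top strand with its 3' end pointing upstream.
Amplicon spans positions 95–153: 59 bp.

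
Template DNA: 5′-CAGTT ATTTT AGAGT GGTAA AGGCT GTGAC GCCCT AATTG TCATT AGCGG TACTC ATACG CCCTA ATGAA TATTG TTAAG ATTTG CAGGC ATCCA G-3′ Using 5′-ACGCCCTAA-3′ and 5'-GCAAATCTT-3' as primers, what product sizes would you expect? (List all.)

The forward primer ACGCCCTAA matches the top strand at positions 29–37, 58–66.
The reverse primer's reverse complement is AAGATTTGC, matching at positions 78–86.
Each forward site pairs with the reverse site to give a product ending at position 86: sizes 58, 29 bp.

58 bp, 29 bp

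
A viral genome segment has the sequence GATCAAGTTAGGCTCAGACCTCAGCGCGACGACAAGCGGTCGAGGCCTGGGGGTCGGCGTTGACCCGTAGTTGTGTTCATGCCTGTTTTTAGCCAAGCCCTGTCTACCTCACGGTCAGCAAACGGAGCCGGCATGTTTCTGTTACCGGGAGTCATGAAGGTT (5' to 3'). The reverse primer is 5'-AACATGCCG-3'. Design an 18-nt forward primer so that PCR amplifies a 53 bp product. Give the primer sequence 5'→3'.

5'-GTTTTTAGCCAAGCCCTG-3'

The reverse primer's reverse complement CGGCATGTT matches the template at positions 129–137, so the product ends at position 137.
A 53 bp product then starts at position 137 − 53 + 1 = 85.
The forward primer is identical to the top strand there: GTTTTTAGCCAAGCCCTG.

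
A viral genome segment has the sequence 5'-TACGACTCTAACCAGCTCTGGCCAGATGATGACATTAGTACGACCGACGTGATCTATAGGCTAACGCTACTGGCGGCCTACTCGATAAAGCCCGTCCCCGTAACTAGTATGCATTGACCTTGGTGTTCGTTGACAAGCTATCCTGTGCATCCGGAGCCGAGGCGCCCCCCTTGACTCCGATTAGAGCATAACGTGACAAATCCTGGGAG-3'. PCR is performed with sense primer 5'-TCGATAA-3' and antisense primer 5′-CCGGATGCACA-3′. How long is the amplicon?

The forward primer matches the template at positions 82–88.
Reverse complement of the reverse primer: TGTGCATCCGG. This occurs on the top strand at positions 144–154.
Amplicon spans positions 82–154: 73 bp.

73 bp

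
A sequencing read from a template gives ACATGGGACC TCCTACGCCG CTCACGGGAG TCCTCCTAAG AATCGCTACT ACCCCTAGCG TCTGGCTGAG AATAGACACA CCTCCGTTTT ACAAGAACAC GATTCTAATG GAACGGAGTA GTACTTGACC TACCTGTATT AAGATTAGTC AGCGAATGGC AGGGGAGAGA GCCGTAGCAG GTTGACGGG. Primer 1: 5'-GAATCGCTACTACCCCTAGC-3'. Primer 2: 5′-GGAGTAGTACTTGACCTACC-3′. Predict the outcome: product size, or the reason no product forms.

Primer 1 (GAATCGCTACTACCCCTAGC) matches the top strand at positions 40–59 (3' end points downstream).
Primer 2 (GGAGTAGTACTTGACCTACC) also matches the top strand directly, at positions 115–134 — its reverse complement GGTAGGTCAAGTACTACTCC is not present.
Both primers anneal to the bottom strand with 3' ends pointing the same way, so neither can prime synthesis back toward the other.

No product — both primers anneal to the same strand and extend in the same direction.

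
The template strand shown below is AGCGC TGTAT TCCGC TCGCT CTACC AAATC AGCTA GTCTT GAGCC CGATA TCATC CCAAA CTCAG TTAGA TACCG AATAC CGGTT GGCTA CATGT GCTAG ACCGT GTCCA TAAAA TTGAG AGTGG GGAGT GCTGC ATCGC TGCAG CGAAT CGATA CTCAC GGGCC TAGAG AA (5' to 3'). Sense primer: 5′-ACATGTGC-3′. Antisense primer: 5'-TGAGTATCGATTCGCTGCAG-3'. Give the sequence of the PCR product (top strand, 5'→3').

5'-ACATGTGCTAGACCGTGTCCATAAAATTGAGAGTGGGGAGTGCTGCATCGCTGCAGCGAATCGATACTCA-3'

Forward primer ACATGTGC is found on the top strand at positions 90–97.
Reverse complement of the reverse primer: CTGCAGCGAATCGATACTCA. This occurs on the top strand at positions 140–159.
The product is the template from position 90 through 159 (70 bp).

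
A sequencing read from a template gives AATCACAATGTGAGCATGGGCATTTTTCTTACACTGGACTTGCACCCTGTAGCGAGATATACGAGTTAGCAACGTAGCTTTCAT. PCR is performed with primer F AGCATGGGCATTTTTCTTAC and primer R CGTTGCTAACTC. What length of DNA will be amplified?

Scanning the template, AGCATGGGCATTTTTCTTAC occurs at positions 13–32; this primer anneals to the bottom strand there with its 3' end pointing downstream.
Reverse complement of the reverse primer: GAGTTAGCAACG. This occurs on the top strand at positions 63–74.
Product length = (reverse-primer end) − (forward-primer start) + 1 = 74 − 13 + 1 = 62 bp.

62 bp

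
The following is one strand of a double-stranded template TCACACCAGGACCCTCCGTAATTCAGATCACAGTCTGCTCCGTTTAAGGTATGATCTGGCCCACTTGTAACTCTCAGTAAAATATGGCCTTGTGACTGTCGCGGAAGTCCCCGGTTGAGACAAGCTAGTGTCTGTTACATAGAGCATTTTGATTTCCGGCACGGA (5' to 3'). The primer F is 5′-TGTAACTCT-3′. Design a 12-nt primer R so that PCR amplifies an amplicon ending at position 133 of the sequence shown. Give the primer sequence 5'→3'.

5'-AGACACTAGCTT-3'

The forward primer binds at positions 66–74; the product's 3' end on the top strand is position 133.
The reverse primer anneals to the top strand over positions 122–133, i.e. to AAGCTAGTGTCT.
Its sequence written 5'→3' is the reverse complement: AGACACTAGCTT.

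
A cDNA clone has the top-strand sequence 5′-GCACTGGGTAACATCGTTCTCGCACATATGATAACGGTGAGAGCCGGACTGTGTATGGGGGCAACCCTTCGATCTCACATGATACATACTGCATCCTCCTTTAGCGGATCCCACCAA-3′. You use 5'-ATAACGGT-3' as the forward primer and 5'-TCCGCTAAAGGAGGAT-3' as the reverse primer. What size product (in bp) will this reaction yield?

The forward primer matches the template at positions 31–38.
Reverse complement of the reverse primer: ATCCTCCTTTAGCGGA. This occurs on the top strand at positions 93–108.
The product runs from position 31 to position 108, so its length is 108 − 31 + 1 = 78 bp.

78 bp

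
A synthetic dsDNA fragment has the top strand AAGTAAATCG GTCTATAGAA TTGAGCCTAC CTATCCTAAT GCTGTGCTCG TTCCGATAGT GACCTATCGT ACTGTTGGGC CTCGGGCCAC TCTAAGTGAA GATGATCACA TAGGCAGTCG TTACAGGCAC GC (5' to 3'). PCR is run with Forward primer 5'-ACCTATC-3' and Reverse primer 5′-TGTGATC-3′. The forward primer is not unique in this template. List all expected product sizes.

82 bp, 49 bp

The forward primer ACCTATC matches the top strand at positions 29–35, 62–68.
The reverse primer's reverse complement is GATCACA, matching at positions 104–110.
Each forward site pairs with the reverse site to give a product ending at position 110: sizes 82, 49 bp.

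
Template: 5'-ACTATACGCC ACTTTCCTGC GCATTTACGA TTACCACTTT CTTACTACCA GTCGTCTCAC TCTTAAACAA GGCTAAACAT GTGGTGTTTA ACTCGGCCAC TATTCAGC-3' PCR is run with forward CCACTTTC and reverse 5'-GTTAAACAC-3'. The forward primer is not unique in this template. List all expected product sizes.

The forward primer CCACTTTC matches the top strand at positions 9–16, 34–41.
The reverse primer's reverse complement is GTGTTTAAC, matching at positions 84–92.
Each forward site pairs with the reverse site to give a product ending at position 92: sizes 84, 59 bp.

84 bp, 59 bp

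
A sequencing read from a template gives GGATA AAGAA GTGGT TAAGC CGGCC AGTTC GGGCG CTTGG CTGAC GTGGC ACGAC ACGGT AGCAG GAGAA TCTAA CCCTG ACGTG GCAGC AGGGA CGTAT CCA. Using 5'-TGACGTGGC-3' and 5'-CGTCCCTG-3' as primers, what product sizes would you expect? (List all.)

The forward primer TGACGTGGC matches the top strand at positions 42–50, 79–87.
The reverse primer's reverse complement is CAGGGACG, matching at positions 90–97.
Each forward site pairs with the reverse site to give a product ending at position 97: sizes 56, 19 bp.

56 bp, 19 bp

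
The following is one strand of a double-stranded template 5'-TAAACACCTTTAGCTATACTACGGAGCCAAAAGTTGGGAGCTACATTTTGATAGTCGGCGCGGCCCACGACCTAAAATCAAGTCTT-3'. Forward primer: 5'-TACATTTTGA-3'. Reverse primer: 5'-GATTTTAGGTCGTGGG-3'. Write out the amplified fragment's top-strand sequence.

The forward primer matches the template at positions 42–51.
Reverse complement of the reverse primer: CCCACGACCTAAAATC. This occurs on the top strand at positions 64–79.
The product is the template from position 42 through 79 (38 bp).

5'-TACATTTTGATAGTCGGCGCGGCCCACGACCTAAAATC-3'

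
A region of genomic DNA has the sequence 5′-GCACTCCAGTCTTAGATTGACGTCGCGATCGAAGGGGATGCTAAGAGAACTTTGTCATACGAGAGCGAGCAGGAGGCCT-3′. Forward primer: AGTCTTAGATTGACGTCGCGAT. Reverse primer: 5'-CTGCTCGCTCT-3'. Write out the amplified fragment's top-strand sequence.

5'-AGTCTTAGATTGACGTCGCGATCGAAGGGGATGCTAAGAGAACTTTGTCATACGAGAGCGAGCAG-3'

Forward primer AGTCTTAGATTGACGTCGCGAT is found on the top strand at positions 8–29.
Taking the reverse complement of CTGCTCGCTCT gives AGAGCGAGCAG, found at positions 62–72 on the template; the primer anneals here to the top strand with its 3' end pointing upstream.
The product is the template from position 8 through 72 (65 bp).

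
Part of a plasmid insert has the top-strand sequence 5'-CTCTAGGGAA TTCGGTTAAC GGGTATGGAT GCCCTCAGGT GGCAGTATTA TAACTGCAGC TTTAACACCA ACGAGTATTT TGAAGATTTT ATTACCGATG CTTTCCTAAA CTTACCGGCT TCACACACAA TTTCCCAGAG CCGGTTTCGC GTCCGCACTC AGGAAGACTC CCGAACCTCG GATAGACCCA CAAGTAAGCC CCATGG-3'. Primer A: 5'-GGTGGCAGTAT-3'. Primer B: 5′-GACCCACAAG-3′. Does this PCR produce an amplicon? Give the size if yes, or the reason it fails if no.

Primer A (GGTGGCAGTAT) matches the top strand at positions 38–48 (3' end points downstream).
Primer B (GACCCACAAG) also matches the top strand directly, at positions 185–194 — its reverse complement CTTGTGGGTC is not present.
Both primers anneal to the bottom strand with 3' ends pointing the same way, so neither can prime synthesis back toward the other.

No product — both primers anneal to the same strand and extend in the same direction.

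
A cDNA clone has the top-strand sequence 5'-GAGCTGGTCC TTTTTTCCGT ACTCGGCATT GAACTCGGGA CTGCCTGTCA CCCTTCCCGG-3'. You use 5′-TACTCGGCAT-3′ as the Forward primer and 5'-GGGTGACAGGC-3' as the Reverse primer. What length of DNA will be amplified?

34 bp

Scanning the template, TACTCGGCAT occurs at positions 20–29; this primer anneals to the bottom strand there with its 3' end pointing downstream.
Reverse complement of the reverse primer: GCCTGTCACCC. This occurs on the top strand at positions 43–53.
Amplicon spans positions 20–53: 34 bp.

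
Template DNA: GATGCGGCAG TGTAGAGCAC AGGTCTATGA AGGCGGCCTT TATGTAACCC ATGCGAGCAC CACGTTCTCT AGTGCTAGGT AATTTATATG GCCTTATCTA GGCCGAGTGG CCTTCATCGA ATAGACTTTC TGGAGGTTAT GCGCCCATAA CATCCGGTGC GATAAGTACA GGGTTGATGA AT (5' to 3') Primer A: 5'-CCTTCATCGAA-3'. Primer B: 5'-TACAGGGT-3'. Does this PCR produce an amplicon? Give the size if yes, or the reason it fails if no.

No product — both primers anneal to the same strand and extend in the same direction.

Primer A (CCTTCATCGAA) matches the top strand at positions 111–121 (3' end points downstream).
Primer B (TACAGGGT) also matches the top strand directly, at positions 167–174 — its reverse complement ACCCTGTA is not present.
Both primers anneal to the bottom strand with 3' ends pointing the same way, so neither can prime synthesis back toward the other.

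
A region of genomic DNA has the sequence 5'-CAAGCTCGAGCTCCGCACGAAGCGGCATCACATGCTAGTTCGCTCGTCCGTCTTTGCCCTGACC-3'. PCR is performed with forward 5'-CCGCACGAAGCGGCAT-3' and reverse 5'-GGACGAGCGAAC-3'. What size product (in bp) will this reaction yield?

Forward primer CCGCACGAAGCGGCAT is found on the top strand at positions 13–28.
Reverse complement of the reverse primer: GTTCGCTCGTCC. This occurs on the top strand at positions 38–49.
Product length = (reverse-primer end) − (forward-primer start) + 1 = 49 − 13 + 1 = 37 bp.

37 bp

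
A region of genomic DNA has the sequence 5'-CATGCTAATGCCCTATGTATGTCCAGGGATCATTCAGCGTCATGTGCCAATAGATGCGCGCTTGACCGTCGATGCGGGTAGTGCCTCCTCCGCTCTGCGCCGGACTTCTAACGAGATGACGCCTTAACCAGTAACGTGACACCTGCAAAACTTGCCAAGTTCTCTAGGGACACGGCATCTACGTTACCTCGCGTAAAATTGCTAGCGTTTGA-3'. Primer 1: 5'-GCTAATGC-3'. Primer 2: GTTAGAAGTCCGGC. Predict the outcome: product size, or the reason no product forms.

Yes — a 109 bp product.

Primer 1 (GCTAATGC) matches the top strand at positions 4–11; it acts as a forward primer.
Primer 2's reverse complement is GCCGGACTTCTAAC, matching the top strand at positions 99–112; it acts as a reverse primer.
The 3' ends face each other across positions 4–112, giving a 109 bp product.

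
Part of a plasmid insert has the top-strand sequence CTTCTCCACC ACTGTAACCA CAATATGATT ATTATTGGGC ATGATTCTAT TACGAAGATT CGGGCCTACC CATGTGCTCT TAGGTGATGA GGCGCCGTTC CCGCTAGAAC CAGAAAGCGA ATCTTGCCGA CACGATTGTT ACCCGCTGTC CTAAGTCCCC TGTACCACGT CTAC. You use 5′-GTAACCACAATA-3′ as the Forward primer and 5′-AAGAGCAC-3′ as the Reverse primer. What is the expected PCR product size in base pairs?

Forward primer GTAACCACAATA is found on the top strand at positions 14–25.
The reverse primer's reverse complement is GTGCTCTT, which matches the template at positions 74–81.
Product length = (reverse-primer end) − (forward-primer start) + 1 = 81 − 14 + 1 = 68 bp.

68 bp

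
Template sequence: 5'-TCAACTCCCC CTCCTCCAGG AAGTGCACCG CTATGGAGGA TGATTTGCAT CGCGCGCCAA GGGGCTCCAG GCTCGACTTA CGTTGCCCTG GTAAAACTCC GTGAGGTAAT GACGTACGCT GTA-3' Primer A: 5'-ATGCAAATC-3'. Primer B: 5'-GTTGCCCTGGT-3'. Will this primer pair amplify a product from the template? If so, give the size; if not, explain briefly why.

Primer A (ATGCAAATC) has reverse complement GATTTGCAT, which matches the top strand at positions 42–50; primer A anneals to the top strand there with its 3' end pointing upstream toward position 42.
Primer B (GTTGCCCTGGT) matches the top strand directly at positions 82–92; it anneals to the bottom strand with its 3' end pointing downstream toward position 92.
The 3' ends diverge (primer A extends toward position 1, primer B toward position 123), so the primers never converge on a shared product.

No product — the primers' 3' ends point away from each other.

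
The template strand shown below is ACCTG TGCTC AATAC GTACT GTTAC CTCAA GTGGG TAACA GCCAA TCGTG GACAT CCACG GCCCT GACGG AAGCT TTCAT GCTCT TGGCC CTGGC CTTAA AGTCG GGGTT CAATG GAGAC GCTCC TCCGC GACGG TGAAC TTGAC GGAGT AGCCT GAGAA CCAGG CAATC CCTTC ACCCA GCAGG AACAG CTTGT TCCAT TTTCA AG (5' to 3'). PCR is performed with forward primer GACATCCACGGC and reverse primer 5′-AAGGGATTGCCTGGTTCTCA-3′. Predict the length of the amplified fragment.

124 bp

Forward primer GACATCCACGGC is found on the top strand at positions 51–62.
The reverse primer's reverse complement is TGAGAACCAGGCAATCCCTT, which matches the template at positions 155–174.
The product runs from position 51 to position 174, so its length is 174 − 51 + 1 = 124 bp.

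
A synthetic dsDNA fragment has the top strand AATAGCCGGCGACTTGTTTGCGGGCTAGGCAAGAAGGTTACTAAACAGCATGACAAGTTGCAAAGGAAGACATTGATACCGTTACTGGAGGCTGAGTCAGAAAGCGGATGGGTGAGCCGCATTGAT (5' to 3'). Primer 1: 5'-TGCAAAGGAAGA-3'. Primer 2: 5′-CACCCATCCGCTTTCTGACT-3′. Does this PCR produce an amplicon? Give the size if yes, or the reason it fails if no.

Primer 1 (TGCAAAGGAAGA) matches the top strand at positions 59–70; it acts as a forward primer.
Primer 2's reverse complement is AGTCAGAAAGCGGATGGGTG, matching the top strand at positions 95–114; it acts as a reverse primer.
The 3' ends face each other across positions 59–114, giving a 56 bp product.

Yes — a 56 bp product.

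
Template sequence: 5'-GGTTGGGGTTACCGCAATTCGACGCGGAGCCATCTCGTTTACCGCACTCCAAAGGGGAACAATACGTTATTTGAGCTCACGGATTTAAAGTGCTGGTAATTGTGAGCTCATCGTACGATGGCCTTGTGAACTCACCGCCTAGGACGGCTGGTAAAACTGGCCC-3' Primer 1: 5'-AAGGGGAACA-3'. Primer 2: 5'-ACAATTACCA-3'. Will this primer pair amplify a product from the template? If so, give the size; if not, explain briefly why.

Primer 1 (AAGGGGAACA) matches the top strand at positions 52–61; it acts as a forward primer.
Primer 2's reverse complement is TGGTAATTGT, matching the top strand at positions 94–103; it acts as a reverse primer.
The 3' ends face each other across positions 52–103, giving a 52 bp product.

Yes — a 52 bp product.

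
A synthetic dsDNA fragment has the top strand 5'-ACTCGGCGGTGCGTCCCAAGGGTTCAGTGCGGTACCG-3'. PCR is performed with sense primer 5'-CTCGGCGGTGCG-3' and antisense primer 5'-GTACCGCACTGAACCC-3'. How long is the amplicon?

34 bp

Scanning the template, CTCGGCGGTGCG occurs at positions 2–13; this primer anneals to the bottom strand there with its 3' end pointing downstream.
Taking the reverse complement of GTACCGCACTGAACCC gives GGGTTCAGTGCGGTAC, found at positions 20–35 on the template; the primer anneals here to the top strand with its 3' end pointing upstream.
The product runs from position 2 to position 35, so its length is 35 − 2 + 1 = 34 bp.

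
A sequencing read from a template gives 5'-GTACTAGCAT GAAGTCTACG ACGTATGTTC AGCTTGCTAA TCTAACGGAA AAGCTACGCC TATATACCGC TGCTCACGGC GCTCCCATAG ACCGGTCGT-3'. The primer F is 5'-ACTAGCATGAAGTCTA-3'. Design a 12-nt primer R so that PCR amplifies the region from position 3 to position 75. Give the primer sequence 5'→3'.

5'-GAGCAGCGGTAT-3'

The product's 3' end on the top strand is position 75.
The reverse primer anneals to the top strand over positions 64–75, i.e. to ATACCGCTGCTC.
Its sequence written 5'→3' is the reverse complement: GAGCAGCGGTAT.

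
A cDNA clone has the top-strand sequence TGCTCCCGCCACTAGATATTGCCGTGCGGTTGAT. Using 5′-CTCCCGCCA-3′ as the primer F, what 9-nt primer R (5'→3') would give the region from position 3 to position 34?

The product's 3' end on the top strand is position 34.
The reverse primer anneals to the top strand over positions 26–34, i.e. to GCGGTTGAT.
Its sequence written 5'→3' is the reverse complement: ATCAACCGC.

5'-ATCAACCGC-3'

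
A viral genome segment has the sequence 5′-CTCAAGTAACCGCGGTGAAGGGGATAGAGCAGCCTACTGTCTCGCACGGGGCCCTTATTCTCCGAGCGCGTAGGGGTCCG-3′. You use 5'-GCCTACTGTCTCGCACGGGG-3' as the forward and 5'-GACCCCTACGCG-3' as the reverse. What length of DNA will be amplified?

47 bp

The forward primer matches the template at positions 32–51.
Taking the reverse complement of GACCCCTACGCG gives CGCGTAGGGGTC, found at positions 67–78 on the template; the primer anneals here to the top strand with its 3' end pointing upstream.
Product length = (reverse-primer end) − (forward-primer start) + 1 = 78 − 32 + 1 = 47 bp.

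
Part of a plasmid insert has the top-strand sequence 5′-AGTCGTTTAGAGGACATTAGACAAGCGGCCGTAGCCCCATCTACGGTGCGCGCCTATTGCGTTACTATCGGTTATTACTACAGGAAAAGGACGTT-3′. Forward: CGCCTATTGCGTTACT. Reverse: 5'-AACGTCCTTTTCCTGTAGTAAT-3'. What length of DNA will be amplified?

45 bp

The forward primer matches the template at positions 51–66.
Reverse complement of the reverse primer: ATTACTACAGGAAAAGGACGTT. This occurs on the top strand at positions 74–95.
The product runs from position 51 to position 95, so its length is 95 − 51 + 1 = 45 bp.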